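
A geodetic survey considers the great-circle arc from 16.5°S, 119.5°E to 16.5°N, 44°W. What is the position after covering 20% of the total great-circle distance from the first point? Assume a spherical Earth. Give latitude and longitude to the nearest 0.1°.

Write both endpoints as unit vectors p₁, p₂ with components (cos φ cos λ, cos φ sin λ, sin φ).
The central angle between the endpoints is δ = arccos(p₁·p₂) ≈ 2.866 rad (164.2°).
Interpolate at f = 0.20 with slerp weights a = sin((1−f)δ)/sin δ ≈ 2.754, b = sin(fδ)/sin δ ≈ 1.990.
p = a·p₁ + b·p₂ ≈ (0.072, 0.973, -0.217); φ = arcsin(p_z) ≈ -12.55°, λ = atan2(p_y, p_x) ≈ 85.79°.

≈ 12.5°S, 85.8°E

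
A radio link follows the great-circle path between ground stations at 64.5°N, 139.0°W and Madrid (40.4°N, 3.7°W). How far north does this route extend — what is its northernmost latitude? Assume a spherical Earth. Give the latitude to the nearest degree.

The great circle lies in the plane with unit normal n̂ = (p₁ × p₂)/|p₁ × p₂|.
Here n̂_z ≈ +0.246; the vertex latitude is φ_max = arccos|n̂_z| ≈ 75.7°.
Check via Clairaut: cos φ_max = |cos φ₁| · sin C = cos(64.5°)·sin(34.9°) ≈ 0.246, again giving ≈ 75.7°.

≈ 76°N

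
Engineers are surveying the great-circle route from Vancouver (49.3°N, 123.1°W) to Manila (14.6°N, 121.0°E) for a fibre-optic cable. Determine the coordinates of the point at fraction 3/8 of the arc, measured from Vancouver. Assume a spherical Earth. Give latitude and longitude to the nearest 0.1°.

≈ (53.2°N, 178.8°E)

Convert each endpoint to a unit vector on the sphere (x = cos φ cos λ, y = cos φ sin λ, z = sin φ).
The central angle between the endpoints is δ = arccos(p₁·p₂) ≈ 1.655 rad (94.8°).
Interpolate at f = 3/8 with slerp weights a = sin((1−f)δ)/sin δ ≈ 0.863, b = sin(fδ)/sin δ ≈ 0.584.
p = a·p₁ + b·p₂ ≈ (-0.598, 0.013, 0.801); φ = arcsin(p_z) ≈ 53.25°, λ = atan2(p_y, p_x) ≈ 178.76°.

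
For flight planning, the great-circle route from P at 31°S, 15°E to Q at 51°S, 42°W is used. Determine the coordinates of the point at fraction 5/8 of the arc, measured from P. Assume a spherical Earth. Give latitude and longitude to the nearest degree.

≈ 47°S, 16°W

Write both endpoints as unit vectors p₁, p₂ with components (cos φ cos λ, cos φ sin λ, sin φ).
The central angle between the endpoints is δ = arccos(p₁·p₂) ≈ 0.804 rad (46.0°).
Interpolate at f = 5/8 with slerp weights a = sin((1−f)δ)/sin δ ≈ 0.412, b = sin(fδ)/sin δ ≈ 0.669.
p = a·p₁ + b·p₂ ≈ (0.654, -0.190, -0.732); φ = arcsin(p_z) ≈ -47.06°, λ = atan2(p_y, p_x) ≈ -16.21°.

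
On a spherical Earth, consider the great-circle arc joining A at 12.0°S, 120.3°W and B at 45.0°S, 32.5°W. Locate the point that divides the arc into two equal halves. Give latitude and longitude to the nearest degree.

From cos δ = sin φ₁ sin φ₂ + cos φ₁ cos φ₂ cos Δλ, the central angle is δ ≈ 1.396 rad (80.0°).
Interpolate at f = 1/2 with slerp weights a = sin((1−f)δ)/sin δ ≈ 0.653, b = sin(fδ)/sin δ ≈ 0.653.
p = a·p₁ + b·p₂ ≈ (0.067, -0.799, -0.597); φ = arcsin(p_z) ≈ -36.67°, λ = atan2(p_y, p_x) ≈ -85.20°.

≈ 37°S, 85°W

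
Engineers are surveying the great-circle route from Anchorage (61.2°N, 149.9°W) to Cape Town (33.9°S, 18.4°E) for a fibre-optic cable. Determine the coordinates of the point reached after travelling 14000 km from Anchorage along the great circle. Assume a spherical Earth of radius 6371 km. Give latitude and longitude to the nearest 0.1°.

Convert each endpoint to a unit vector on the sphere (x = cos φ cos λ, y = cos φ sin λ, z = sin φ).
The central angle between the endpoints is δ = arccos(p₁·p₂) ≈ 2.647 rad (151.7°). The total great-circle distance is δ·R ≈ 2.647 × 6371 ≈ 16866 km, so the target fraction is f = 14000/16866 ≈ 0.830.
Interpolate at f ≈ 0.830 with slerp weights a = sin((1−f)δ)/sin δ ≈ 0.917, b = sin(fδ)/sin δ ≈ 1.707.
p = a·p₁ + b·p₂ ≈ (0.963, 0.226, -0.149); φ = arcsin(p_z) ≈ -8.57°, λ = atan2(p_y, p_x) ≈ 13.20°.

≈ (8.6°S, 13.2°E)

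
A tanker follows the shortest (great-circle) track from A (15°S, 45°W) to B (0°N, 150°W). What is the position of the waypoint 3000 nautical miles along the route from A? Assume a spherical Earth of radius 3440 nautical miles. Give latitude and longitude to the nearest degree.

The haversine formula gives a central angle δ ≈ 1.823 rad (104.5°) between the endpoints. The total great-circle distance is δ·R ≈ 1.823 × 3440 ≈ 6273 nmi, so the target fraction is f = 3000/6273 ≈ 0.478.
Interpolate at f ≈ 0.478 with slerp weights a = sin((1−f)δ)/sin δ ≈ 0.841, b = sin(fδ)/sin δ ≈ 0.791.
p = a·p₁ + b·p₂ ≈ (-0.110, -0.970, -0.218); φ = arcsin(p_z) ≈ -12.57°, λ = atan2(p_y, p_x) ≈ -96.50°.

≈ (13°S, 96°W)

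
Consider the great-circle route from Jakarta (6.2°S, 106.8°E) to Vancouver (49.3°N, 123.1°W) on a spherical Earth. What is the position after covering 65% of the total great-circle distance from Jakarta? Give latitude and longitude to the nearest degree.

From cos δ = sin φ₁ sin φ₂ + cos φ₁ cos φ₂ cos Δλ, the central angle is δ ≈ 2.094 rad (120.0°).
Interpolate at f = 0.65 with slerp weights a = sin((1−f)δ)/sin δ ≈ 0.772, b = sin(fδ)/sin δ ≈ 1.129.
p = a·p₁ + b·p₂ ≈ (-0.624, 0.118, 0.773); φ = arcsin(p_z) ≈ 50.58°, λ = atan2(p_y, p_x) ≈ 169.27°.

≈ 51°N, 169°E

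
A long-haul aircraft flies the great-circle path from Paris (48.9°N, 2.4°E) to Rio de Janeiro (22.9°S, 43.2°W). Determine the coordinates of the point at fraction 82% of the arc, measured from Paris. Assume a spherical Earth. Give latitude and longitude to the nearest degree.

≈ 10°S, 36°W

Write both endpoints as unit vectors p₁, p₂ with components (cos φ cos λ, cos φ sin λ, sin φ).
The central angle between the endpoints is δ = arccos(p₁·p₂) ≈ 1.440 rad (82.5°).
Interpolate at f = 0.82 with slerp weights a = sin((1−f)δ)/sin δ ≈ 0.259, b = sin(fδ)/sin δ ≈ 0.933.
p = a·p₁ + b·p₂ ≈ (0.796, -0.581, -0.168); φ = arcsin(p_z) ≈ -9.68°, λ = atan2(p_y, p_x) ≈ -36.12°.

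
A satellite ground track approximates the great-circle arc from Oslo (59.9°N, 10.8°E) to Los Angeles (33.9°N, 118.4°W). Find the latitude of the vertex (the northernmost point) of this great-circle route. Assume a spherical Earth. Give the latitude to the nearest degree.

≈ 71°N

The great circle lies in the plane with unit normal n̂ = (p₁ × p₂)/|p₁ × p₂|.
Here n̂_z ≈ -0.331; the vertex latitude is φ_max = arccos|n̂_z| ≈ 70.7°.
Check via Clairaut: cos φ_max = |cos φ₁| · sin C = cos(59.9°)·sin(41.2°) ≈ 0.331, again giving ≈ 70.7°.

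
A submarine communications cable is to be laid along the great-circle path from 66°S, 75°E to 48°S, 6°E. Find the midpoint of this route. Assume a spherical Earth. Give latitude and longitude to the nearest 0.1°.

Write both endpoints as unit vectors p₁, p₂ with components (cos φ cos λ, cos φ sin λ, sin φ).
The central angle between the endpoints is δ = arccos(p₁·p₂) ≈ 0.682 rad (39.1°).
Interpolate at f = 1/2 with slerp weights a = sin((1−f)δ)/sin δ ≈ 0.531, b = sin(fδ)/sin δ ≈ 0.531.
p = a·p₁ + b·p₂ ≈ (0.409, 0.246, -0.879); φ = arcsin(p_z) ≈ -61.51°, λ = atan2(p_y, p_x) ≈ 30.98°.

≈ 61.5°S, 31.0°E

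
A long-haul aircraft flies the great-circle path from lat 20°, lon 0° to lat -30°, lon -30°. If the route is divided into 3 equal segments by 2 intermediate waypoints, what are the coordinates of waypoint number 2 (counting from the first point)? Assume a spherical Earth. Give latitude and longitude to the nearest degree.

The haversine formula gives a central angle δ ≈ 1.008 rad (57.7°) between the endpoints.
Interpolate at f = 2/3 with slerp weights a = sin((1−f)δ)/sin δ ≈ 0.390, b = sin(fδ)/sin δ ≈ 0.736.
p = a·p₁ + b·p₂ ≈ (0.918, -0.319, -0.235); φ = arcsin(p_z) ≈ -13.57°, λ = atan2(p_y, p_x) ≈ -19.14°.

≈ lat -14°, lon -19°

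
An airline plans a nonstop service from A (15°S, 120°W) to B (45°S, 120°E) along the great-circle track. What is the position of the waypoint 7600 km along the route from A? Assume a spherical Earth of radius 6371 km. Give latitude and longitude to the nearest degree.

≈ (53°S, 166°E)

Write both endpoints as unit vectors p₁, p₂ with components (cos φ cos λ, cos φ sin λ, sin φ).
The central angle between the endpoints is δ = arccos(p₁·p₂) ≈ 1.730 rad (99.1°). The total great-circle distance is δ·R ≈ 1.730 × 6371 ≈ 11022 km, so the target fraction is f = 7600/11022 ≈ 0.690.
Interpolate at f ≈ 0.690 with slerp weights a = sin((1−f)δ)/sin δ ≈ 0.518, b = sin(fδ)/sin δ ≈ 0.941.
p = a·p₁ + b·p₂ ≈ (-0.583, 0.143, -0.800); φ = arcsin(p_z) ≈ -53.11°, λ = atan2(p_y, p_x) ≈ 166.22°.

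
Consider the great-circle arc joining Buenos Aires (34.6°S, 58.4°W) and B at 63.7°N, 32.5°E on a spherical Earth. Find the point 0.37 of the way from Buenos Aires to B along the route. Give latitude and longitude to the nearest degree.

Convert each endpoint to a unit vector on the sphere (x = cos φ cos λ, y = cos φ sin λ, z = sin φ).
The central angle between the endpoints is δ = arccos(p₁·p₂) ≈ 2.112 rad (121.0°).
Interpolate at f = 0.37 with slerp weights a = sin((1−f)δ)/sin δ ≈ 1.133, b = sin(fδ)/sin δ ≈ 0.821.
p = a·p₁ + b·p₂ ≈ (0.796, -0.599, 0.093); φ = arcsin(p_z) ≈ 5.34°, λ = atan2(p_y, p_x) ≈ -36.96°.

≈ 5°N, 37°W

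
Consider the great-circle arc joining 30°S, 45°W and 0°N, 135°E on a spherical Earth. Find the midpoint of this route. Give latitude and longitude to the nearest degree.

≈ 75°S, 135°E

Convert each endpoint to a unit vector on the sphere (x = cos φ cos λ, y = cos φ sin λ, z = sin φ).
The central angle between the endpoints is δ = arccos(p₁·p₂) ≈ 2.618 rad (150.0°).
Interpolate at f = 1/2 with slerp weights a = sin((1−f)δ)/sin δ ≈ 1.932, b = sin(fδ)/sin δ ≈ 1.932.
p = a·p₁ + b·p₂ ≈ (-0.183, 0.183, -0.966); φ = arcsin(p_z) ≈ -75.00°, λ = atan2(p_y, p_x) ≈ 135.00°.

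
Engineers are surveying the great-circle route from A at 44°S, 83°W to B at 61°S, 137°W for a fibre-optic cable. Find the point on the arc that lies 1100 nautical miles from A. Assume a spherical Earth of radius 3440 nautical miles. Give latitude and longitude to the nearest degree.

Write both endpoints as unit vectors p₁, p₂ with components (cos φ cos λ, cos φ sin λ, sin φ).
The central angle between the endpoints is δ = arccos(p₁·p₂) ≈ 0.622 rad (35.7°). The total great-circle distance is δ·R ≈ 0.622 × 3440 ≈ 2141 nmi, so the target fraction is f = 1100/2141 ≈ 0.514.
Interpolate at f ≈ 0.514 with slerp weights a = sin((1−f)δ)/sin δ ≈ 0.511, b = sin(fδ)/sin δ ≈ 0.539.
p = a·p₁ + b·p₂ ≈ (-0.146, -0.543, -0.827); φ = arcsin(p_z) ≈ -55.76°, λ = atan2(p_y, p_x) ≈ -105.08°.

≈ 56°S, 105°W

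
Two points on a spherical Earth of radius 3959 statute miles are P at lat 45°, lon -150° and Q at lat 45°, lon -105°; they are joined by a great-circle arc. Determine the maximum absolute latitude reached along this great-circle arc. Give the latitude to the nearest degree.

The great circle lies in the plane with unit normal n̂ = (p₁ × p₂)/|p₁ × p₂|.
Here n̂_z ≈ +0.679; the vertex latitude is φ_max = arccos|n̂_z| ≈ 47.3°.
Check via Clairaut: cos φ_max = |cos φ₁| · sin C = cos(45.0°)·sin(73.7°) ≈ 0.679, again giving ≈ 47.3°.

≈ 47°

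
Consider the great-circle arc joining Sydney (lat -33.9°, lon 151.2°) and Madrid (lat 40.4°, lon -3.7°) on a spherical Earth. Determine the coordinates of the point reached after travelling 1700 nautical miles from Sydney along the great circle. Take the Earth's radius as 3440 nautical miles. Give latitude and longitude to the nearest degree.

≈ lat -19°, lon 124°

Convert each endpoint to a unit vector on the sphere (x = cos φ cos λ, y = cos φ sin λ, z = sin φ).
The central angle between the endpoints is δ = arccos(p₁·p₂) ≈ 2.776 rad (159.0°). The total great-circle distance is δ·R ≈ 2.776 × 3440 ≈ 9549 nmi, so the target fraction is f = 1700/9549 ≈ 0.178.
Interpolate at f ≈ 0.178 with slerp weights a = sin((1−f)δ)/sin δ ≈ 2.119, b = sin(fδ)/sin δ ≈ 1.326.
p = a·p₁ + b·p₂ ≈ (-0.533, 0.782, -0.322); φ = arcsin(p_z) ≈ -18.80°, λ = atan2(p_y, p_x) ≈ 124.29°.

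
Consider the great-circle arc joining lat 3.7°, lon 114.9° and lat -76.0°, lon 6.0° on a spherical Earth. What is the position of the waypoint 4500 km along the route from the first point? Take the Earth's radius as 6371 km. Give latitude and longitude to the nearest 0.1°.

Write both endpoints as unit vectors p₁, p₂ with components (cos φ cos λ, cos φ sin λ, sin φ).
The central angle between the endpoints is δ = arccos(p₁·p₂) ≈ 1.712 rad (98.1°). The total great-circle distance is δ·R ≈ 1.712 × 6371 ≈ 10908 km, so the target fraction is f = 4500/10908 ≈ 0.413.
Interpolate at f ≈ 0.413 with slerp weights a = sin((1−f)δ)/sin δ ≈ 0.853, b = sin(fδ)/sin δ ≈ 0.656.
p = a·p₁ + b·p₂ ≈ (-0.201, 0.789, -0.581); φ = arcsin(p_z) ≈ -35.52°, λ = atan2(p_y, p_x) ≈ 104.28°.

≈ lat -35.5°, lon 104.3°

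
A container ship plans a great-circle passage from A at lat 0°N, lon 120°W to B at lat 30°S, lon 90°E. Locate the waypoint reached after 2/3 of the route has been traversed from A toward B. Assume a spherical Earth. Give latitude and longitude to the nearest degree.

≈ lat 49°S, lon 146°E

The haversine formula gives a central angle δ ≈ 2.419 rad (138.6°) between the endpoints.
Interpolate at f = 2/3 with slerp weights a = sin((1−f)δ)/sin δ ≈ 1.091, b = sin(fδ)/sin δ ≈ 1.511.
p = a·p₁ + b·p₂ ≈ (-0.546, 0.363, -0.755); φ = arcsin(p_z) ≈ -49.05°, λ = atan2(p_y, p_x) ≈ 146.35°.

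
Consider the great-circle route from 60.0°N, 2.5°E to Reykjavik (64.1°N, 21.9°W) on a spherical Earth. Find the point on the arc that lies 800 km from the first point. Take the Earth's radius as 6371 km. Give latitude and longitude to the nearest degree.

From cos δ = sin φ₁ sin φ₂ + cos φ₁ cos φ₂ cos Δλ, the central angle is δ ≈ 0.210 rad (12.1°). The total great-circle distance is δ·R ≈ 0.210 × 6371 ≈ 1341 km, so the target fraction is f = 800/1341 ≈ 0.597.
Interpolate at f ≈ 0.597 with slerp weights a = sin((1−f)δ)/sin δ ≈ 0.406, b = sin(fδ)/sin δ ≈ 0.599.
p = a·p₁ + b·p₂ ≈ (0.446, -0.089, 0.891); φ = arcsin(p_z) ≈ 62.97°, λ = atan2(p_y, p_x) ≈ -11.27°.

≈ 63°N, 11°W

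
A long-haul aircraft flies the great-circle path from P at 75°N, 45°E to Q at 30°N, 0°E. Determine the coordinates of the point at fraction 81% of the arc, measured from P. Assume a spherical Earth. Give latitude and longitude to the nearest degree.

≈ 39°N, 3°E

Convert each endpoint to a unit vector on the sphere (x = cos φ cos λ, y = cos φ sin λ, z = sin φ).
The central angle between the endpoints is δ = arccos(p₁·p₂) ≈ 0.874 rad (50.1°).
Interpolate at f = 0.81 with slerp weights a = sin((1−f)δ)/sin δ ≈ 0.216, b = sin(fδ)/sin δ ≈ 0.848.
p = a·p₁ + b·p₂ ≈ (0.774, 0.039, 0.632); φ = arcsin(p_z) ≈ 39.21°, λ = atan2(p_y, p_x) ≈ 2.92°.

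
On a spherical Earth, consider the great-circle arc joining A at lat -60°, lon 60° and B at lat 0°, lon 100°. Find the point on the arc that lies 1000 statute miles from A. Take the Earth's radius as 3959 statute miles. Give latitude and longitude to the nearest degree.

Convert each endpoint to a unit vector on the sphere (x = cos φ cos λ, y = cos φ sin λ, z = sin φ).
The central angle between the endpoints is δ = arccos(p₁·p₂) ≈ 1.178 rad (67.5°). The total great-circle distance is δ·R ≈ 1.178 × 3959 ≈ 4663 mi, so the target fraction is f = 1000/4663 ≈ 0.214.
Interpolate at f ≈ 0.214 with slerp weights a = sin((1−f)δ)/sin δ ≈ 0.865, b = sin(fδ)/sin δ ≈ 0.271.
p = a·p₁ + b·p₂ ≈ (0.169, 0.641, -0.749); φ = arcsin(p_z) ≈ -48.49°, λ = atan2(p_y, p_x) ≈ 75.21°.

≈ lat -48°, lon 75°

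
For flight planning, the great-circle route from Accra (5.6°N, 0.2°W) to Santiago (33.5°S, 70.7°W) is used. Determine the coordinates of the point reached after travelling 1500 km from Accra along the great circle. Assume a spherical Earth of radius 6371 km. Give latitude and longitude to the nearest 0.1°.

Convert each endpoint to a unit vector on the sphere (x = cos φ cos λ, y = cos φ sin λ, z = sin φ).
The central angle between the endpoints is δ = arccos(p₁·p₂) ≈ 1.346 rad (77.1°). The total great-circle distance is δ·R ≈ 1.346 × 6371 ≈ 8574 km, so the target fraction is f = 1500/8574 ≈ 0.175.
Interpolate at f ≈ 0.175 with slerp weights a = sin((1−f)δ)/sin δ ≈ 0.919, b = sin(fδ)/sin δ ≈ 0.239.
p = a·p₁ + b·p₂ ≈ (0.981, -0.192, -0.042); φ = arcsin(p_z) ≈ -2.43°, λ = atan2(p_y, p_x) ≈ -11.05°.

≈ 2.4°S, 11.1°W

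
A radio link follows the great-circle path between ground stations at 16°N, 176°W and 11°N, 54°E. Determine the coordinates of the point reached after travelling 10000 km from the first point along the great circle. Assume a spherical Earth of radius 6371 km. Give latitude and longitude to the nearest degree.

≈ 24°N, 87°E

Convert each endpoint to a unit vector on the sphere (x = cos φ cos λ, y = cos φ sin λ, z = sin φ).
The central angle between the endpoints is δ = arccos(p₁·p₂) ≈ 2.158 rad (123.6°). The total great-circle distance is δ·R ≈ 2.158 × 6371 ≈ 13748 km, so the target fraction is f = 10000/13748 ≈ 0.727.
Interpolate at f ≈ 0.727 with slerp weights a = sin((1−f)δ)/sin δ ≈ 0.667, b = sin(fδ)/sin δ ≈ 1.201.
p = a·p₁ + b·p₂ ≈ (0.054, 0.909, 0.413); φ = arcsin(p_z) ≈ 24.39°, λ = atan2(p_y, p_x) ≈ 86.61°.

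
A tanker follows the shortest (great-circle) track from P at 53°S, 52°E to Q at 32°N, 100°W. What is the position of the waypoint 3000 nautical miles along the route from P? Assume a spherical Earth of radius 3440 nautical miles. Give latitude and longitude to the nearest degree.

≈ 51°S, 35°W

Convert each endpoint to a unit vector on the sphere (x = cos φ cos λ, y = cos φ sin λ, z = sin φ).
The central angle between the endpoints is δ = arccos(p₁·p₂) ≈ 2.634 rad (150.9°). The total great-circle distance is δ·R ≈ 2.634 × 3440 ≈ 9060 nmi, so the target fraction is f = 3000/9060 ≈ 0.331.
Interpolate at f ≈ 0.331 with slerp weights a = sin((1−f)δ)/sin δ ≈ 2.019, b = sin(fδ)/sin δ ≈ 1.575.
p = a·p₁ + b·p₂ ≈ (0.516, -0.358, -0.778); φ = arcsin(p_z) ≈ -51.10°, λ = atan2(p_y, p_x) ≈ -34.70°.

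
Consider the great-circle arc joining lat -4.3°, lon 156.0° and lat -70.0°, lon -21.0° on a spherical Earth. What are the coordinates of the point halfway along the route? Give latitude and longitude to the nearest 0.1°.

Write both endpoints as unit vectors p₁, p₂ with components (cos φ cos λ, cos φ sin λ, sin φ).
The central angle between the endpoints is δ = arccos(p₁·p₂) ≈ 1.844 rad (105.7°).
Interpolate at f = 1/2 with slerp weights a = sin((1−f)δ)/sin δ ≈ 0.828, b = sin(fδ)/sin δ ≈ 0.828.
p = a·p₁ + b·p₂ ≈ (-0.490, 0.234, -0.840); φ = arcsin(p_z) ≈ -57.12°, λ = atan2(p_y, p_x) ≈ 154.44°.

≈ lat -57.1°, lon 154.4°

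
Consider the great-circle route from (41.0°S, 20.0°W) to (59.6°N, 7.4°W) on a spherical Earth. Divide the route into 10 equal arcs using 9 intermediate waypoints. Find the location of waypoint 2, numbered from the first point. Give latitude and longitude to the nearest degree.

≈ (21°S, 18°W)

Convert each endpoint to a unit vector on the sphere (x = cos φ cos λ, y = cos φ sin λ, z = sin φ).
The central angle between the endpoints is δ = arccos(p₁·p₂) ≈ 1.765 rad (101.1°).
Interpolate at f = 2/10 with slerp weights a = sin((1−f)δ)/sin δ ≈ 1.006, b = sin(fδ)/sin δ ≈ 0.352.
p = a·p₁ + b·p₂ ≈ (0.891, -0.283, -0.356); φ = arcsin(p_z) ≈ -20.87°, λ = atan2(p_y, p_x) ≈ -17.61°.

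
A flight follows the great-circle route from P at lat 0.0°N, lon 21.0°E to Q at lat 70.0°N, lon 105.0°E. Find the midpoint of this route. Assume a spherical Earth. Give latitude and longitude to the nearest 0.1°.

Write both endpoints as unit vectors p₁, p₂ with components (cos φ cos λ, cos φ sin λ, sin φ).
The central angle between the endpoints is δ = arccos(p₁·p₂) ≈ 1.535 rad (88.0°).
Interpolate at f = 1/2 with slerp weights a = sin((1−f)δ)/sin δ ≈ 0.695, b = sin(fδ)/sin δ ≈ 0.695.
p = a·p₁ + b·p₂ ≈ (0.587, 0.479, 0.653); φ = arcsin(p_z) ≈ 40.76°, λ = atan2(p_y, p_x) ≈ 39.18°.

≈ lat 40.8°N, lon 39.2°E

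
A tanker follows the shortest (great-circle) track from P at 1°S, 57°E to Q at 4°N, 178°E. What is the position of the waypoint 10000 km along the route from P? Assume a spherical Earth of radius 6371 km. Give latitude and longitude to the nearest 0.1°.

Convert each endpoint to a unit vector on the sphere (x = cos φ cos λ, y = cos φ sin λ, z = sin φ).
The central angle between the endpoints is δ = arccos(p₁·p₂) ≈ 2.112 rad (121.0°). The total great-circle distance is δ·R ≈ 2.112 × 6371 ≈ 13454 km, so the target fraction is f = 10000/13454 ≈ 0.743.
Interpolate at f ≈ 0.743 with slerp weights a = sin((1−f)δ)/sin δ ≈ 0.602, b = sin(fδ)/sin δ ≈ 1.167.
p = a·p₁ + b·p₂ ≈ (-0.835, 0.545, 0.071); φ = arcsin(p_z) ≈ 4.06°, λ = atan2(p_y, p_x) ≈ 146.86°.

≈ 4.1°N, 146.9°E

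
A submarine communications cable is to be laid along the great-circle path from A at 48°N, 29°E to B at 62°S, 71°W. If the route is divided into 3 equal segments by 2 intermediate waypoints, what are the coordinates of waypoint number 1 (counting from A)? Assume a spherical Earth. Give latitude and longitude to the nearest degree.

Convert each endpoint to a unit vector on the sphere (x = cos φ cos λ, y = cos φ sin λ, z = sin φ).
The central angle between the endpoints is δ = arccos(p₁·p₂) ≈ 2.361 rad (135.3°).
Interpolate at f = 1/3 with slerp weights a = sin((1−f)δ)/sin δ ≈ 1.421, b = sin(fδ)/sin δ ≈ 1.007.
p = a·p₁ + b·p₂ ≈ (0.986, 0.014, 0.167); φ = arcsin(p_z) ≈ 9.63°, λ = atan2(p_y, p_x) ≈ 0.82°.

≈ 10°N, 1°E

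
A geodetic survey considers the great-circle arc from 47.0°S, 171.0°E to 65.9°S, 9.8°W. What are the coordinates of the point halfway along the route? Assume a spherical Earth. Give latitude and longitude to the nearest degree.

Write both endpoints as unit vectors p₁, p₂ with components (cos φ cos λ, cos φ sin λ, sin φ).
The central angle between the endpoints is δ = arccos(p₁·p₂) ≈ 1.171 rad (67.1°).
Interpolate at f = 1/2 with slerp weights a = sin((1−f)δ)/sin δ ≈ 0.600, b = sin(fδ)/sin δ ≈ 0.600.
p = a·p₁ + b·p₂ ≈ (-0.163, 0.022, -0.986); φ = arcsin(p_z) ≈ -80.55°, λ = atan2(p_y, p_x) ≈ 172.19°.

≈ 81°S, 172°E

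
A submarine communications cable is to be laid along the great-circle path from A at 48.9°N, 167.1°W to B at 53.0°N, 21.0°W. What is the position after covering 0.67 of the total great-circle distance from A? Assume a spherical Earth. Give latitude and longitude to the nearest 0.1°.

≈ 73.2°N, 54.1°W

Convert each endpoint to a unit vector on the sphere (x = cos φ cos λ, y = cos φ sin λ, z = sin φ).
The central angle between the endpoints is δ = arccos(p₁·p₂) ≈ 1.294 rad (74.1°).
Interpolate at f = 0.67 with slerp weights a = sin((1−f)δ)/sin δ ≈ 0.431, b = sin(fδ)/sin δ ≈ 0.793.
p = a·p₁ + b·p₂ ≈ (0.169, -0.234, 0.957); φ = arcsin(p_z) ≈ 73.20°, λ = atan2(p_y, p_x) ≈ -54.11°.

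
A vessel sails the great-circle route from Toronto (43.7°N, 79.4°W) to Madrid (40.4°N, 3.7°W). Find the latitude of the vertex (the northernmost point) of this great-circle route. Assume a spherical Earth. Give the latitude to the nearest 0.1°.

The great circle lies in the plane with unit normal n̂ = (p₁ × p₂)/|p₁ × p₂|.
Here n̂_z ≈ +0.657; the vertex latitude is φ_max = arccos|n̂_z| ≈ 48.9°.
Check via Clairaut: cos φ_max = |cos φ₁| · sin C = cos(43.7°)·sin(65.4°) ≈ 0.657, again giving ≈ 48.9°.

≈ 48.9°N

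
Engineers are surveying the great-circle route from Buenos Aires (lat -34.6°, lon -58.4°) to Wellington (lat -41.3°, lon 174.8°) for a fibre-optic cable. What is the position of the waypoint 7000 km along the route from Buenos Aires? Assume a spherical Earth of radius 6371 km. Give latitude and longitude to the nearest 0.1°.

Write both endpoints as unit vectors p₁, p₂ with components (cos φ cos λ, cos φ sin λ, sin φ).
The central angle between the endpoints is δ = arccos(p₁·p₂) ≈ 1.566 rad (89.8°). The total great-circle distance is δ·R ≈ 1.566 × 6371 ≈ 9980 km, so the target fraction is f = 7000/9980 ≈ 0.701.
Interpolate at f ≈ 0.701 with slerp weights a = sin((1−f)δ)/sin δ ≈ 0.451, b = sin(fδ)/sin δ ≈ 0.891.
p = a·p₁ + b·p₂ ≈ (-0.472, -0.255, -0.844); φ = arcsin(p_z) ≈ -57.55°, λ = atan2(p_y, p_x) ≈ -151.57°.

≈ lat -57.5°, lon -151.6°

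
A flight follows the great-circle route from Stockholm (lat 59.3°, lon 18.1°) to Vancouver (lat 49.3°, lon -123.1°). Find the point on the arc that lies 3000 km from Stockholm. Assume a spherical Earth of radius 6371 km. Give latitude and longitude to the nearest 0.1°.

Write both endpoints as unit vectors p₁, p₂ with components (cos φ cos λ, cos φ sin λ, sin φ).
The central angle between the endpoints is δ = arccos(p₁·p₂) ≈ 1.168 rad (66.9°). The total great-circle distance is δ·R ≈ 1.168 × 6371 ≈ 7438 km, so the target fraction is f = 3000/7438 ≈ 0.403.
Interpolate at f ≈ 0.403 with slerp weights a = sin((1−f)δ)/sin δ ≈ 0.698, b = sin(fδ)/sin δ ≈ 0.493.
p = a·p₁ + b·p₂ ≈ (0.163, -0.159, 0.974); φ = arcsin(p_z) ≈ 76.85°, λ = atan2(p_y, p_x) ≈ -44.27°.

≈ lat 76.9°, lon -44.3°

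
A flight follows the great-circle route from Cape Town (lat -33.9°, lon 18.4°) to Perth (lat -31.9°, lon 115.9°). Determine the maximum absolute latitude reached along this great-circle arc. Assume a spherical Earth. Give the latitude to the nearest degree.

The great circle lies in the plane with unit normal n̂ = (p₁ × p₂)/|p₁ × p₂|.
Here n̂_z ≈ +0.713; the vertex latitude is φ_max = arccos|n̂_z| ≈ 44.5°.
Check via Clairaut: cos φ_max = |cos φ₁| · sin C = cos(33.9°)·sin(120.7°) ≈ 0.713, again giving ≈ 44.5°.

≈ -44°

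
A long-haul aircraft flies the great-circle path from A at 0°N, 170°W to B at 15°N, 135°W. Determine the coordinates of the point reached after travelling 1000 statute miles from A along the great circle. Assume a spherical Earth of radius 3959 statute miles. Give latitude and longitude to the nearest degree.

≈ 6°N, 157°W

Convert each endpoint to a unit vector on the sphere (x = cos φ cos λ, y = cos φ sin λ, z = sin φ).
The central angle between the endpoints is δ = arccos(p₁·p₂) ≈ 0.658 rad (37.7°). The total great-circle distance is δ·R ≈ 0.658 × 3959 ≈ 2605 mi, so the target fraction is f = 1000/2605 ≈ 0.384.
Interpolate at f ≈ 0.384 with slerp weights a = sin((1−f)δ)/sin δ ≈ 0.645, b = sin(fδ)/sin δ ≈ 0.409.
p = a·p₁ + b·p₂ ≈ (-0.914, -0.391, 0.106); φ = arcsin(p_z) ≈ 6.07°, λ = atan2(p_y, p_x) ≈ -156.84°.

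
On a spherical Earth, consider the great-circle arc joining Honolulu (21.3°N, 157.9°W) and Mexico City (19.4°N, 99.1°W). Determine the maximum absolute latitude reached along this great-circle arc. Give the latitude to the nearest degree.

The great circle lies in the plane with unit normal n̂ = (p₁ × p₂)/|p₁ × p₂|.
Here n̂_z ≈ +0.919; the vertex latitude is φ_max = arccos|n̂_z| ≈ 23.2°.

≈ 23°N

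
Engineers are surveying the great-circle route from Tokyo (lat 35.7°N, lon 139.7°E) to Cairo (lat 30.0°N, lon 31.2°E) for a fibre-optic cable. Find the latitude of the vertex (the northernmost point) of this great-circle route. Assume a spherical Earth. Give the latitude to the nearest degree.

The great circle lies in the plane with unit normal n̂ = (p₁ × p₂)/|p₁ × p₂|.
Here n̂_z ≈ -0.669; the vertex latitude is φ_max = arccos|n̂_z| ≈ 48.0°.
Check via Clairaut: cos φ_max = |cos φ₁| · sin C = cos(35.7°)·sin(55.4°) ≈ 0.669, again giving ≈ 48.0°.

≈ 48°N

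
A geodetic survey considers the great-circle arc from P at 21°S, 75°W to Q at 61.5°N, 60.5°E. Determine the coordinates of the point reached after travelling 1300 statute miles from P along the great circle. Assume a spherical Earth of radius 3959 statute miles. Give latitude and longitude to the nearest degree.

Write both endpoints as unit vectors p₁, p₂ with components (cos φ cos λ, cos φ sin λ, sin φ).
The central angle between the endpoints is δ = arccos(p₁·p₂) ≈ 2.256 rad (129.2°). The total great-circle distance is δ·R ≈ 2.256 × 3959 ≈ 8931 mi, so the target fraction is f = 1300/8931 ≈ 0.146.
Interpolate at f ≈ 0.146 with slerp weights a = sin((1−f)δ)/sin δ ≈ 1.210, b = sin(fδ)/sin δ ≈ 0.416.
p = a·p₁ + b·p₂ ≈ (0.390, -0.918, -0.068); φ = arcsin(p_z) ≈ -3.88°, λ = atan2(p_y, p_x) ≈ -66.98°.

≈ 4°S, 67°W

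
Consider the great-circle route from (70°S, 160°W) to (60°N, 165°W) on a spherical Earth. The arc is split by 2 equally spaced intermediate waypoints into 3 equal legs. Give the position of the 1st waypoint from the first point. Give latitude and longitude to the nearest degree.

≈ (27°S, 163°W)

The haversine formula gives a central angle δ ≈ 2.270 rad (130.0°) between the endpoints.
Interpolate at f = 1/3 with slerp weights a = sin((1−f)δ)/sin δ ≈ 1.304, b = sin(fδ)/sin δ ≈ 0.897.
p = a·p₁ + b·p₂ ≈ (-0.852, -0.269, -0.449); φ = arcsin(p_z) ≈ -26.67°, λ = atan2(p_y, p_x) ≈ -162.51°.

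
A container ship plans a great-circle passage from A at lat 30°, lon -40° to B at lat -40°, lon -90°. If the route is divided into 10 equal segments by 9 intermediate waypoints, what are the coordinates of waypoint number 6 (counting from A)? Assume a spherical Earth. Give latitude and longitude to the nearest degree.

From cos δ = sin φ₁ sin φ₂ + cos φ₁ cos φ₂ cos Δλ, the central angle is δ ≈ 1.466 rad (84.0°).
Interpolate at f = 6/10 with slerp weights a = sin((1−f)δ)/sin δ ≈ 0.556, b = sin(fδ)/sin δ ≈ 0.775.
p = a·p₁ + b·p₂ ≈ (0.369, -0.903, -0.220); φ = arcsin(p_z) ≈ -12.69°, λ = atan2(p_y, p_x) ≈ -67.77°.

≈ lat -13°, lon -68°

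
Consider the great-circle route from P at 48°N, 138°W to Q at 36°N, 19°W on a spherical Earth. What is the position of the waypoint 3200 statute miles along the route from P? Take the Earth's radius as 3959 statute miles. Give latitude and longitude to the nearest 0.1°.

≈ 58.2°N, 57.7°W

Convert each endpoint to a unit vector on the sphere (x = cos φ cos λ, y = cos φ sin λ, z = sin φ).
The central angle between the endpoints is δ = arccos(p₁·p₂) ≈ 1.396 rad (80.0°). The total great-circle distance is δ·R ≈ 1.396 × 3959 ≈ 5525 mi, so the target fraction is f = 3200/5525 ≈ 0.579.
Interpolate at f ≈ 0.579 with slerp weights a = sin((1−f)δ)/sin δ ≈ 0.563, b = sin(fδ)/sin δ ≈ 0.734.
p = a·p₁ + b·p₂ ≈ (0.282, -0.445, 0.850); φ = arcsin(p_z) ≈ 58.19°, λ = atan2(p_y, p_x) ≈ -57.66°.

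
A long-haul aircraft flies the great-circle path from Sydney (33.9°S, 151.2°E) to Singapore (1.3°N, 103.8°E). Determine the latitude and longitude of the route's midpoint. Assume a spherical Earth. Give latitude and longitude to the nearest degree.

≈ (18°S, 125°E)

Write both endpoints as unit vectors p₁, p₂ with components (cos φ cos λ, cos φ sin λ, sin φ).
The central angle between the endpoints is δ = arccos(p₁·p₂) ≈ 0.990 rad (56.7°).
Interpolate at f = 1/2 with slerp weights a = sin((1−f)δ)/sin δ ≈ 0.568, b = sin(fδ)/sin δ ≈ 0.568.
p = a·p₁ + b·p₂ ≈ (-0.549, 0.779, -0.304); φ = arcsin(p_z) ≈ -17.70°, λ = atan2(p_y, p_x) ≈ 125.17°.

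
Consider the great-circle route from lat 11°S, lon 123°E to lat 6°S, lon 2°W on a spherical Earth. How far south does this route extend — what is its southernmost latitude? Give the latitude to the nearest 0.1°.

The great circle lies in the plane with unit normal n̂ = (p₁ × p₂)/|p₁ × p₂|.
Here n̂_z ≈ -0.950; the vertex latitude is φ_max = arccos|n̂_z| ≈ 18.2°.

≈ 18.2°S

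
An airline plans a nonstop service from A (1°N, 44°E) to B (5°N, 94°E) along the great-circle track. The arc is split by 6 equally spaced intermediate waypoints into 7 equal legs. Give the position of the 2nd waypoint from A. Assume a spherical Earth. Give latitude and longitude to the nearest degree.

From cos δ = sin φ₁ sin φ₂ + cos φ₁ cos φ₂ cos Δλ, the central angle is δ ≈ 0.874 rad (50.1°).
Interpolate at f = 2/7 with slerp weights a = sin((1−f)δ)/sin δ ≈ 0.762, b = sin(fδ)/sin δ ≈ 0.322.
p = a·p₁ + b·p₂ ≈ (0.526, 0.850, 0.041); φ = arcsin(p_z) ≈ 2.37°, λ = atan2(p_y, p_x) ≈ 58.25°.

≈ (2°N, 58°E)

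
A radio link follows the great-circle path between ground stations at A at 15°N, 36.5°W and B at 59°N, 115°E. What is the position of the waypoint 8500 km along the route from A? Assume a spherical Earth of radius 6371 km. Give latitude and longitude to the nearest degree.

≈ 76°N, 57°E

Write both endpoints as unit vectors p₁, p₂ with components (cos φ cos λ, cos φ sin λ, sin φ).
The central angle between the endpoints is δ = arccos(p₁·p₂) ≈ 1.788 rad (102.4°). The total great-circle distance is δ·R ≈ 1.788 × 6371 ≈ 11390 km, so the target fraction is f = 8500/11390 ≈ 0.746.
Interpolate at f ≈ 0.746 with slerp weights a = sin((1−f)δ)/sin δ ≈ 0.449, b = sin(fδ)/sin δ ≈ 0.995.
p = a·p₁ + b·p₂ ≈ (0.132, 0.207, 0.969); φ = arcsin(p_z) ≈ 75.80°, λ = atan2(p_y, p_x) ≈ 57.49°.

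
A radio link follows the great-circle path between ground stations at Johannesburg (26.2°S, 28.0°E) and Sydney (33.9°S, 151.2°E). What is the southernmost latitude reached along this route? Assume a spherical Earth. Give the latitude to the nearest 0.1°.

≈ 50.8°S

The great circle lies in the plane with unit normal n̂ = (p₁ × p₂)/|p₁ × p₂|.
Here n̂_z ≈ +0.631; the vertex latitude is φ_max = arccos|n̂_z| ≈ 50.8°.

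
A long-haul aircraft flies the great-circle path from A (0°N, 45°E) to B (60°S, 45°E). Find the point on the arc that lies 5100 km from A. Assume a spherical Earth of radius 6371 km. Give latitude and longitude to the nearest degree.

≈ (46°S, 45°E)

Convert each endpoint to a unit vector on the sphere (x = cos φ cos λ, y = cos φ sin λ, z = sin φ).
The central angle between the endpoints is δ = arccos(p₁·p₂) ≈ 1.047 rad (60.0°). The total great-circle distance is δ·R ≈ 1.047 × 6371 ≈ 6672 km, so the target fraction is f = 5100/6672 ≈ 0.764.
Interpolate at f ≈ 0.764 with slerp weights a = sin((1−f)δ)/sin δ ≈ 0.282, b = sin(fδ)/sin δ ≈ 0.829.
p = a·p₁ + b·p₂ ≈ (0.492, 0.492, -0.718); φ = arcsin(p_z) ≈ -45.87°, λ = atan2(p_y, p_x) ≈ 45.00°.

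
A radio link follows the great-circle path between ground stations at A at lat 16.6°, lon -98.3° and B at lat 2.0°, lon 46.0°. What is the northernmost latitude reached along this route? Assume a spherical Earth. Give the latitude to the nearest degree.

The great circle lies in the plane with unit normal n̂ = (p₁ × p₂)/|p₁ × p₂|.
Here n̂_z ≈ +0.872; the vertex latitude is φ_max = arccos|n̂_z| ≈ 29.3°.
Check via Clairaut: cos φ_max = |cos φ₁| · sin C = cos(16.6°)·sin(65.5°) ≈ 0.872, again giving ≈ 29.3°.

≈ 29°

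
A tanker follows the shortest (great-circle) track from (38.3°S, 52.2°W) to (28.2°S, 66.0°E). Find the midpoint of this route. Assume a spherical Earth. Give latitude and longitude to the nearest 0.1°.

Convert each endpoint to a unit vector on the sphere (x = cos φ cos λ, y = cos φ sin λ, z = sin φ).
The central angle between the endpoints is δ = arccos(p₁·p₂) ≈ 1.605 rad (91.9°).
Interpolate at f = 1/2 with slerp weights a = sin((1−f)δ)/sin δ ≈ 0.719, b = sin(fδ)/sin δ ≈ 0.719.
p = a·p₁ + b·p₂ ≈ (0.604, 0.133, -0.786); φ = arcsin(p_z) ≈ -51.80°, λ = atan2(p_y, p_x) ≈ 12.43°.

≈ (51.8°S, 12.4°E)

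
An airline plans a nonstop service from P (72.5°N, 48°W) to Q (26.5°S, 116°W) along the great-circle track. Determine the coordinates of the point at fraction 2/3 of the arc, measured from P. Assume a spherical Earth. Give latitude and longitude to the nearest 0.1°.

From cos δ = sin φ₁ sin φ₂ + cos φ₁ cos φ₂ cos Δλ, the central angle is δ ≈ 1.902 rad (108.9°).
Interpolate at f = 2/3 with slerp weights a = sin((1−f)δ)/sin δ ≈ 0.626, b = sin(fδ)/sin δ ≈ 1.009.
p = a·p₁ + b·p₂ ≈ (-0.270, -0.952, 0.147); φ = arcsin(p_z) ≈ 8.45°, λ = atan2(p_y, p_x) ≈ -105.83°.

≈ (8.4°N, 105.8°W)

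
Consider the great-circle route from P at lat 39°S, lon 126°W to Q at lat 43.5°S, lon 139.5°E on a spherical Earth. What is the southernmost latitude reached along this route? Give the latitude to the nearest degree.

The great circle lies in the plane with unit normal n̂ = (p₁ × p₂)/|p₁ × p₂|.
Here n̂_z ≈ -0.610; the vertex latitude is φ_max = arccos|n̂_z| ≈ 52.4°.
Check via Clairaut: cos φ_max = |cos φ₁| · sin C = cos(39.0°)·sin(128.3°) ≈ 0.610, again giving ≈ 52.4°.

≈ 52°S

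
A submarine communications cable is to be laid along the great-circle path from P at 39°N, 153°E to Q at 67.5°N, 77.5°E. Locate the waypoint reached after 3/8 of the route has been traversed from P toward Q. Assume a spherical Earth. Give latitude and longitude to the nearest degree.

≈ 54°N, 138°E

Convert each endpoint to a unit vector on the sphere (x = cos φ cos λ, y = cos φ sin λ, z = sin φ).
The central angle between the endpoints is δ = arccos(p₁·p₂) ≈ 0.855 rad (49.0°).
Interpolate at f = 3/8 with slerp weights a = sin((1−f)δ)/sin δ ≈ 0.675, b = sin(fδ)/sin δ ≈ 0.418.
p = a·p₁ + b·p₂ ≈ (-0.433, 0.394, 0.811); φ = arcsin(p_z) ≈ 54.17°, λ = atan2(p_y, p_x) ≈ 137.67°.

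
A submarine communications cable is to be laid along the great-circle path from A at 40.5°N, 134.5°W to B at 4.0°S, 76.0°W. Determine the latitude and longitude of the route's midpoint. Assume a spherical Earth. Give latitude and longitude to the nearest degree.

≈ 21°N, 101°W

Convert each endpoint to a unit vector on the sphere (x = cos φ cos λ, y = cos φ sin λ, z = sin φ).
The central angle between the endpoints is δ = arccos(p₁·p₂) ≈ 1.212 rad (69.4°).
Interpolate at f = 1/2 with slerp weights a = sin((1−f)δ)/sin δ ≈ 0.608, b = sin(fδ)/sin δ ≈ 0.608.
p = a·p₁ + b·p₂ ≈ (-0.177, -0.919, 0.353); φ = arcsin(p_z) ≈ 20.65°, λ = atan2(p_y, p_x) ≈ -100.93°.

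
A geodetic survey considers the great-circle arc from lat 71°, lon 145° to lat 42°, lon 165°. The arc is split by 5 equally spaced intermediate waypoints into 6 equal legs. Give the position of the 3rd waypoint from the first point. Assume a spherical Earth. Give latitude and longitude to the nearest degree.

≈ lat 57°, lon 159°

From cos δ = sin φ₁ sin φ₂ + cos φ₁ cos φ₂ cos Δλ, the central angle is δ ≈ 0.535 rad (30.7°).
Interpolate at f = 3/6 with slerp weights a = sin((1−f)δ)/sin δ ≈ 0.518, b = sin(fδ)/sin δ ≈ 0.518.
p = a·p₁ + b·p₂ ≈ (-0.510, 0.197, 0.837); φ = arcsin(p_z) ≈ 56.84°, λ = atan2(p_y, p_x) ≈ 158.94°.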